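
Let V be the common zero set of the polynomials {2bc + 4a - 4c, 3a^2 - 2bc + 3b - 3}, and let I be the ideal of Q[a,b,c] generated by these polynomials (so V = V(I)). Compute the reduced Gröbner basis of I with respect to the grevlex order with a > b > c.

f_1 = 2bc + 4a - 4c, LT = bc.
f_2 = 3a^2 - 2bc + 3b - 3, LT = a^2.

S(f_1,f_2): leading monomials are coprime, so the S-polynomial reduces to 0 (Buchberger's first criterion).
Every S-polynomial of the final basis reduces to 0, so we have a Gröbner basis.

G = {a^2 + 4/3a + b - 4/3c - 1, bc + 2a - 2c}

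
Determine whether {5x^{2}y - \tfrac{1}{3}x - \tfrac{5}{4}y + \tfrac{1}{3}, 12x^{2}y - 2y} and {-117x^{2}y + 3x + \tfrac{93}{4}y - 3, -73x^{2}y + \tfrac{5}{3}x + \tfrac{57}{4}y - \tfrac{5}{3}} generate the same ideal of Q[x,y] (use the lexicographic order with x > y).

For a fixed monomial order, each ideal has a unique reduced Gröbner basis; comparing bases decides equality.
Buchberger on the first generating set:
f_1 = 5x^{2}y - \tfrac{1}{3}x - \tfrac{5}{4}y + \tfrac{1}{3}, LT = x^{2}y.
f_2 = 12x^{2}y - 2y, LT = x^{2}y.

S(f_1,f_2): lcm = x^{2}y. S = -\tfrac{1}{15}x - \tfrac{1}{12}y + \tfrac{1}{15}.
  reduce S modulo (f_1, f_2):
  remainder -\tfrac{1}{15}x - \tfrac{1}{12}y + \tfrac{1}{15} ≠ 0; add g_3 = -\tfrac{1}{15}x - \tfrac{1}{12}y + \tfrac{1}{15} to the basis.

S(f_1,g_3): lcm = x^{2}y. S = -\tfrac{5}{4}xy^{2} + xy - \tfrac{1}{15}x - \tfrac{1}{4}y + \tfrac{1}{15}.
  reduce S modulo (f_1, f_2, g_3):
  remainder \tfrac{25}{16}y^{3} - \tfrac{5}{2}y^{2} + \tfrac{5}{6}y ≠ 0; add g_4 = \tfrac{25}{16}y^{3} - \tfrac{5}{2}y^{2} + \tfrac{5}{6}y to the basis.

The other S-polynomials (S(f_2,g_3), S(f_1,g_4), S(f_2,g_4), S(g_3,g_4)) all reduce to 0 modulo the current basis, so we have a Gröbner basis.
Inter-reduce: drop elements whose leading term is divisible by another's, tail-reduce, and make monic.
Reduced Gröbner basis: {x + \tfrac{5}{4}y - 1, y^{3} - \tfrac{8}{5}y^{2} + \tfrac{8}{15}y}.

Buchberger on the second generating set:
h_1 = -117x^{2}y + 3x + \tfrac{93}{4}y - 3, LT = x^{2}y.
h_2 = -73x^{2}y + \tfrac{5}{3}x + \tfrac{57}{4}y - \tfrac{5}{3}, LT = x^{2}y.

S(h_1,h_2): lcm = x^{2}y. S = -\tfrac{8}{2847}x - \tfrac{10}{2847}y + \tfrac{8}{2847}.
  reduce S modulo (h_1, h_2):
  remainder -\tfrac{8}{2847}x - \tfrac{10}{2847}y + \tfrac{8}{2847} ≠ 0; add k_3 = -\tfrac{8}{2847}x - \tfrac{10}{2847}y + \tfrac{8}{2847} to the basis.

S(h_1,k_3): lcm = x^{2}y. S = -\tfrac{5}{4}xy^{2} + xy - \tfrac{1}{39}x - \tfrac{31}{156}y + \tfrac{1}{39}.
  reduce S modulo (h_1, h_2, k_3):
  remainder \tfrac{25}{16}y^{3} - \tfrac{5}{2}y^{2} + \tfrac{5}{6}y ≠ 0; add k_4 = \tfrac{25}{16}y^{3} - \tfrac{5}{2}y^{2} + \tfrac{5}{6}y to the basis.

The other S-polynomials (S(h_2,k_3), S(h_1,k_4), S(h_2,k_4), S(k_3,k_4)) all reduce to 0 modulo the current basis, so we have a Gröbner basis.
Inter-reduce: drop elements whose leading term is divisible by another's, tail-reduce, and make monic.
Reduced Gröbner basis: {x + \tfrac{5}{4}y - 1, y^{3} - \tfrac{8}{5}y^{2} + \tfrac{8}{15}y}.

Same reduced basis, so the two generating sets span the same ideal.

Yes, the ideals are equal.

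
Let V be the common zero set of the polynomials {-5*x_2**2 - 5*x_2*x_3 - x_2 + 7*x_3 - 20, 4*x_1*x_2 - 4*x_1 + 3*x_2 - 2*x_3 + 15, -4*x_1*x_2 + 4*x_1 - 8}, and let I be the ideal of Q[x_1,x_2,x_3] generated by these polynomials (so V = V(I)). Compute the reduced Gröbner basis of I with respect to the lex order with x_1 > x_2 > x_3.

G = {x_1 - 25/24*x_3 + 13/12, x_2 - 2/3*x_3 + 7/3, x_3**2 - 151/25*x_3 + 202/25}

f_1 = -5*x_2**2 - 5*x_2*x_3 - x_2 + 7*x_3 - 20, LT = x_2**2.
f_2 = 4*x_1*x_2 - 4*x_1 + 3*x_2 - 2*x_3 + 15, LT = x_1*x_2.
f_3 = -4*x_1*x_2 + 4*x_1 - 8, LT = x_1*x_2.

S(f_1,f_2): lcm = x_1*x_2**2. S = x_1*x_2*x_3 + 6/5*x_1*x_2 - 7/5*x_1*x_3 + 4*x_1 - 3/4*x_2**2 + 1/2*x_2*x_3 - 15/4*x_2.
  reduce S modulo (f_1, f_2, f_3):
  remainder -2/5*x_1*x_3 + 26/5*x_1 + 1/2*x_2*x_3 - 9/2*x_2 + 1/2*x_3**2 - 21/5*x_3 - 3/2 ≠ 0; add g_4 = -2/5*x_1*x_3 + 26/5*x_1 + 1/2*x_2*x_3 - 9/2*x_2 + 1/2*x_3**2 - 21/5*x_3 - 3/2 to the basis.

S(f_1,f_3): lcm = x_1*x_2**2. S = x_1*x_2*x_3 + 6/5*x_1*x_2 - 7/5*x_1*x_3 + 4*x_1 - 2*x_2.
  reduce S modulo (f_1, f_2, f_3, g_4):
  remainder -5/4*x_2*x_3 + 8/5*x_2 + 21/20*x_3 - 3 ≠ 0; add g_5 = -5/4*x_2*x_3 + 8/5*x_2 + 21/20*x_3 - 3 to the basis.

S(f_2,f_3): lcm = x_1*x_2. S = 3/4*x_2 - 1/2*x_3 + 7/4.
  reduce S modulo (f_1, f_2, f_3, g_4, g_5):
  remainder 3/4*x_2 - 1/2*x_3 + 7/4 ≠ 0; add g_6 = 3/4*x_2 - 1/2*x_3 + 7/4 to the basis.

S(f_3,g_4): lcm = x_1*x_2*x_3. S = 13*x_1*x_2 - x_1*x_3 + 5/4*x_2**2*x_3 - 45/4*x_2**2 + 5/4*x_2*x_3**2 - 21/2*x_2*x_3 - 15/4*x_2 + 2*x_3.
  reduce S modulo (f_1, f_2, f_3, g_4, g_5, g_6):
  remainder 1/2*x_3**2 - 151/50*x_3 + 101/25 ≠ 0; add g_7 = 1/2*x_3**2 - 151/50*x_3 + 101/25 to the basis.

S(f_2,g_5): lcm = x_1*x_2*x_3. S = 32/25*x_1*x_2 - 4/25*x_1*x_3 - 12/5*x_1 + 3/4*x_2*x_3 - 1/2*x_3**2 + 15/4*x_3.
  reduce S modulo (f_1, f_2, f_3, g_4, g_5, g_6, g_7):
  remainder -16/5*x_1 + 10/3*x_3 - 52/15 ≠ 0; add g_8 = -16/5*x_1 + 10/3*x_3 - 52/15 to the basis.

The other S-polynomials (S(f_1,g_4), S(f_2,g_4), S(f_1,g_5), S(f_3,g_5), S(g_4,g_5), S(f_1,g_6), S(f_2,g_6), S(f_3,g_6), S(g_4,g_6), S(g_5,g_6), S(f_1,g_7), S(f_2,g_7), S(f_3,g_7), S(g_4,g_7), S(g_5,g_7), S(g_6,g_7), S(f_1,g_8), S(f_2,g_8), S(f_3,g_8), S(g_4,g_8), S(g_5,g_8), S(g_6,g_8), S(g_7,g_8)) all reduce to 0 modulo the current basis, so we have a Gröbner basis.
Inter-reduce: drop elements whose leading term is divisible by another's, tail-reduce, and make monic.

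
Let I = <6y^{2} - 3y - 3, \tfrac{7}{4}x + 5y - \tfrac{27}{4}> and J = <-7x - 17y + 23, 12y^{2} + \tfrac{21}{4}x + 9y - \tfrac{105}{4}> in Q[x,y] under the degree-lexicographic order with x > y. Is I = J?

Equality of ideals is decidable: compute both reduced Gröbner bases (unique for the ordering) and check whether they agree.
Buchberger on the first generating set:
f_1 = 6y^{2} - 3y - 3, LT = y^{2}.
f_2 = \tfrac{7}{4}x + 5y - \tfrac{27}{4}, LT = x.

The S-polynomials (S(f_1,f_2)) all reduce to 0 modulo the current basis, so we have a Gröbner basis.
Inter-reduce: drop elements whose leading term is divisible by another's, tail-reduce, and make monic.
Reduced Gröbner basis: {y^{2} - \tfrac{1}{2}y - \tfrac{1}{2}, x + \tfrac{20}{7}y - \tfrac{27}{7}}.

Buchberger on the second generating set:
h_1 = -7x - 17y + 23, LT = x.
h_2 = 12y^{2} + \tfrac{21}{4}x + 9y - \tfrac{105}{4}, LT = y^{2}.

The S-polynomials (S(h_1,h_2)) all reduce to 0 modulo the current basis, so we have a Gröbner basis.
Inter-reduce: drop elements whose leading term is divisible by another's, tail-reduce, and make monic.
Reduced Gröbner basis: {y^{2} - \tfrac{5}{16}y - \tfrac{3}{4}, x + \tfrac{17}{7}y - \tfrac{23}{7}}.

The bases are distinct; the ideals are different.

No, the ideals differ.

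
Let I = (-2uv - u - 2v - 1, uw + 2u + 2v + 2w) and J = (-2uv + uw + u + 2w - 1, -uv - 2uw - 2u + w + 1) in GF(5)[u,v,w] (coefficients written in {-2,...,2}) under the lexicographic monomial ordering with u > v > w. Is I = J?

Two ideals are equal iff their reduced Gröbner bases coincide (the reduced basis is unique for a fixed ordering).
Buchberger on the first generating set:
f_1 = -2uv - u - 2v - 1, LT = uv.
f_2 = uw + 2u + 2v + 2w, LT = uw.

S(f_1,f_2): lcm = uvw. S = -2uv - 2uw - 2v^2 - vw - 2w.
  reduce S modulo (f_1, f_2):
  remainder -2v^2 - vw + v + 2w + 1 ≠ 0; add g_3 = -2v^2 - vw + v + 2w + 1 to the basis.

The other S-polynomials (S(f_1,g_3), S(f_2,g_3)) all reduce to 0 modulo the current basis, so we have a Gröbner basis.
Inter-reduce: drop elements whose leading term is divisible by another's, tail-reduce, and make monic.
Reduced Gröbner basis: {uv - 2u + v - 2, uw + 2u + 2v + 2w, v^2 - 2vw + 2v - w + 2}.

Buchberger on the second generating set:
h_1 = -2uv + uw + u + 2w - 1, LT = uv.
h_2 = -uv - 2uw - 2u + w + 1, LT = uv.

S(h_1,h_2): lcm = uv. S = -1.
  reduce S modulo (h_1, h_2):
  remainder -1 ≠ 0; add k_3 = -1 to the basis.

The other S-polynomials (S(h_1,k_3), S(h_2,k_3)) all reduce to 0 modulo the current basis, so we have a Gröbner basis.
Inter-reduce: drop elements whose leading term is divisible by another's, tail-reduce, and make monic.
Reduced Gröbner basis: {1}.

Since the reduced bases disagree, the two ideals are not the same.

No, the ideals differ.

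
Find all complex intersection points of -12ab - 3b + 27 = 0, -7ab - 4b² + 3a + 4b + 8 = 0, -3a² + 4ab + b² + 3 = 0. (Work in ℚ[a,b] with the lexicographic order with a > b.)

{(2, 1)}

Compute a lex Gröbner basis by Buchberger's algorithm.
f_1 = -12ab - 3b + 27, LT = ab.
f_2 = -7ab + 3a - 4b² + 4b + 8, LT = ab.
f_3 = -3a² + 4ab + b² + 3, LT = a².

S(f_1,f_2): lcm = ab. S = 3/7a - 4/7b² + 23/28b - 31/28.
  leading term a: no divisor's leading term divides it; move 3/7a to the remainder.
  leading term b²: no divisor's leading term divides it; move -4/7b² to the remainder.
  leading term b: no divisor's leading term divides it; move 23/28b to the remainder.
  leading term 1: no divisor's leading term divides it; move -31/28 to the remainder.
  remainder 3/7a - 4/7b² + 23/28b - 31/28 ≠ 0; add h_4 = 3/7a - 4/7b² + 23/28b - 31/28 to the basis.

S(f_1,f_3): lcm = a²b. S = 4/3ab² + ¼ab - 9/4a + ⅓b³ + b.
  leading term ab²: subtract (-1/9b)·f_1 from 4/3ab² + ¼ab - 9/4a + ⅓b³ + b → ¼ab - 9/4a + ⅓b³ - ⅓b² + 4b
  leading term ab: subtract (-1/48)·f_1 from ¼ab - 9/4a + ⅓b³ - ⅓b² + 4b → -9/4a + ⅓b³ - ⅓b² + 63/16b + 9/16
  leading term a: subtract (-21/4)·h_4 from -9/4a + ⅓b³ - ⅓b² + 63/16b + 9/16 → ⅓b³ - 10/3b² + 33/4b - 21/4
  leading term b³: no divisor's leading term divides it; move ⅓b³ to the remainder.
  leading term b²: no divisor's leading term divides it; move -10/3b² to the remainder.
  leading term b: no divisor's leading term divides it; move 33/4b to the remainder.
  leading term 1: no divisor's leading term divides it; move -21/4 to the remainder.
  remainder ⅓b³ - 10/3b² + 33/4b - 21/4 ≠ 0; add h_5 = ⅓b³ - 10/3b² + 33/4b - 21/4 to the basis.

S(f_2,f_3): lcm = a²b. S = -3/7a² + 40/21ab² - 4/7ab - 8/7a + ⅓b³ + b.
  leading term a²: subtract (1/7)·f_3 from -3/7a² + 40/21ab² - 4/7ab - 8/7a + ⅓b³ + b → 40/21ab² - 8/7ab - 8/7a + ⅓b³ - 1/7b² + b - 3/7
  leading term ab²: subtract (-10/63b)·f_1 from 40/21ab² - 8/7ab - 8/7a + ⅓b³ - 1/7b² + b - 3/7 → -8/7ab - 8/7a + ⅓b³ - 13/21b² + 37/7b - 3/7
  leading term ab: subtract (2/21)·f_1 from -8/7ab - 8/7a + ⅓b³ - 13/21b² + 37/7b - 3/7 → -8/7a + ⅓b³ - 13/21b² + 39/7b - 3
  leading term a: subtract (-8/3)·h_4 from -8/7a + ⅓b³ - 13/21b² + 39/7b - 3 → ⅓b³ - 15/7b² + 163/21b - 125/21
  leading term b³: subtract (1)·h_5 from ⅓b³ - 15/7b² + 163/21b - 125/21 → 25/21b² - 41/84b - 59/84
  leading term b²: no divisor's leading term divides it; move 25/21b² to the remainder.
  leading term b: no divisor's leading term divides it; move -41/84b to the remainder.
  leading term 1: no divisor's leading term divides it; move -59/84 to the remainder.
  remainder 25/21b² - 41/84b - 59/84 ≠ 0; add h_6 = 25/21b² - 41/84b - 59/84 to the basis.

S(f_1,h_4): lcm = ab. S = 4/3b³ - 23/12b² + 17/6b - 9/4.
  leading term b³: subtract (4)·h_5 from 4/3b³ - 23/12b² + 17/6b - 9/4 → 137/12b² - 181/6b + 75/4
  leading term b²: subtract (959/100)·h_6 from 137/12b² - 181/6b + 75/4 → -30583/1200b + 30583/1200
  leading term b: no divisor's leading term divides it; move -30583/1200b to the remainder.
  leading term 1: no divisor's leading term divides it; move 30583/1200 to the remainder.
  remainder -30583/1200b + 30583/1200 ≠ 0; add h_7 = -30583/1200b + 30583/1200 to the basis.

The other S-polynomials (S(f_2,h_4), S(f_3,h_4), S(f_1,h_5), S(f_2,h_5), S(f_3,h_5), S(h_4,h_5), S(f_1,h_6), S(f_2,h_6), S(f_3,h_6), S(h_4,h_6), S(h_5,h_6), S(f_1,h_7), S(f_2,h_7), S(f_3,h_7), S(h_4,h_7), S(h_5,h_7), S(h_6,h_7)) all reduce to 0 modulo the current basis, so we have a Gröbner basis.
Inter-reduce: drop elements whose leading term is divisible by another's, tail-reduce, and make monic.
Reduced Gröbner basis: {a - 2, b - 1}.

The lex basis is triangular: the last element involves only b. Solving b - 1 = 0 gives b ∈ {1}; substituting each value into the earlier elements determines the remaining variables.
  b = 1: the earlier basis element becomes a - 2 = 0, giving a = 2 — point (2, 1).
Substituting each solution back into the original system confirms all equations vanish.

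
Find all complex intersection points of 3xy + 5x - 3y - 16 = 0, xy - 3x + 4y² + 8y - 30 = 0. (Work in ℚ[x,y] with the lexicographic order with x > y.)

{(-5/6, -11/3), (-37/7, -9/4), (2, 2)}

Compute a lex Gröbner basis by Buchberger's algorithm.
f_1 = 3xy + 5x - 3y - 16, LT = xy.
f_2 = xy - 3x + 4y² + 8y - 30, LT = xy.

S(f_1,f_2): lcm = xy. S = 14/3x - 4y² - 9y + 74/3.
  reduce S modulo (f_1, f_2):
  remainder 14/3x - 4y² - 9y + 74/3 ≠ 0; add h_3 = 14/3x - 4y² - 9y + 74/3 to the basis.

S(f_1,h_3): lcm = xy. S = 5/3x + 6/7y³ + 27/14y² - 44/7y - 16/3.
  reduce S modulo (f_1, f_2, h_3):
  remainder 6/7y³ + 47/14y² - 43/14y - 99/7 ≠ 0; add h_4 = 6/7y³ + 47/14y² - 43/14y - 99/7 to the basis.

The other S-polynomials (S(f_2,h_3), S(f_1,h_4), S(f_2,h_4), S(h_3,h_4)) all reduce to 0 modulo the current basis, so we have a Gröbner basis.
Inter-reduce: drop elements whose leading term is divisible by another's, tail-reduce, and make monic.
Reduced Gröbner basis: {x - 6/7y² - 27/14y + 37/7, y³ + 47/12y² - 43/12y - 33/2}.

Since the basis is lex-ordered, y³ + 47/12y² - 43/12y - 33/2 is univariate in y. Its roots are {-11/3, -9/4, 2}. Back-substituting each root into the other basis elements fixes the other coordinates.
  y = -11/3: the earlier basis element becomes x + ⅚ = 0, giving x = -5/6 — point (-5/6, -11/3).
  y = -9/4: the earlier basis element becomes x + 37/7 = 0, giving x = -37/7 — point (-37/7, -9/4).
  y = 2: the earlier basis element becomes x - 2 = 0, giving x = 2 — point (2, 2).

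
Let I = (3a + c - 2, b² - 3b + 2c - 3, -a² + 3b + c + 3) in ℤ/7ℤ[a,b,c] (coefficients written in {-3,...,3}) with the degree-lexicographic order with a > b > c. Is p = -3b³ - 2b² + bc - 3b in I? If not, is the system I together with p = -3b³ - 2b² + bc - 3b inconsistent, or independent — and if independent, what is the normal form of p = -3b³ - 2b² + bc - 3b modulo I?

-3b³ - 2b² + bc - 3b is independent of I; its normal form modulo I is -3b + c + 2.

First compute the reduced Gröbner basis of I by Buchberger's algorithm.
f_1 = 3a + c - 2, LT = a.
f_2 = b² - 3b + 2c - 3, LT = b².
f_3 = -a² + 3b + c + 3, LT = a².

S(f_1,f_3): lcm = a². S = -2ac - 3a + 3b + c + 3.
  leading term ac: subtract (-3c)·f_1 from -2ac - 3a + 3b + c + 3 → 3c² - 3a + 3b + 2c + 3
  leading term c²: no divisor's leading term divides it; move 3c² to the remainder.
  leading term a: subtract (-1)·f_1 from -3a + 3b + 2c + 3 → 3b + 3c + 1
  leading term b: no divisor's leading term divides it; move 3b to the remainder.
  leading term c: no divisor's leading term divides it; move 3c to the remainder.
  leading term 1: no divisor's leading term divides it; move 1 to the remainder.
  remainder 3c² + 3b + 3c + 1 ≠ 0; add h_4 = 3c² + 3b + 3c + 1 to the basis.

The other S-polynomials (S(f_1,f_2), S(f_2,f_3), S(f_1,h_4), S(f_2,h_4), S(f_3,h_4)) all reduce to 0 modulo the current basis, so we have a Gröbner basis.
Inter-reduce: drop elements whose leading term is divisible by another's, tail-reduce, and make monic.
Reduced Gröbner basis: {b² - 3b + 2c - 3, c² + b + c - 2, a - 2c - 3}.
Label its elements g_1 = b² - 3b + 2c - 3, g_2 = c² + b + c - 2, g_3 = a - 2c - 3.

Reduce p = -3b³ - 2b² + bc - 3b modulo G:
  leading term b³: subtract (-3b)·g_1 from -3b³ - 2b² + bc - 3b → 3b² + 2b
  leading term b²: subtract (3)·g_1 from 3b² + 2b → -3b + c + 2
  leading term b: no divisor's leading term divides it; move -3b to the remainder.
  leading term c: no divisor's leading term divides it; move c to the remainder.
  leading term 1: no divisor's leading term divides it; move 2 to the remainder.
  normal form = -3b + c + 2.
The normal form is nonzero, so p ∉ I. Since p minus its normal form lies in I, I + (p) = I + (r) where r = -3b + c + 2; decide whether this ideal is the whole ring.
Run Buchberger on G together with r (pairs among the g_i already reduce to 0 since G is a Gröbner basis):
g_1 = b² - 3b + 2c - 3, LT = b².
g_2 = c² + b + c - 2, LT = c².
g_3 = a - 2c - 3, LT = a.
r = -3b + c + 2, LT = b.

The S-polynomials (S(g_1,g_2), S(g_1,g_3), S(g_1,r), S(g_2,g_3), S(g_2,r), S(g_3,r)) all reduce to 0 modulo the current basis, so we have a Gröbner basis.
Inter-reduce: drop elements whose leading term is divisible by another's, tail-reduce, and make monic.
Reduced Gröbner basis: {c² - c + 1, a - 2c - 3, b + 2c - 3}.
The reduced Gröbner basis of I + (p) is {c² - c + 1, a - 2c - 3, b + 2c - 3} ≠ {1}, a proper ideal, so the enlarged system stays consistent: p is independent of I, with normal form -3b + c + 2.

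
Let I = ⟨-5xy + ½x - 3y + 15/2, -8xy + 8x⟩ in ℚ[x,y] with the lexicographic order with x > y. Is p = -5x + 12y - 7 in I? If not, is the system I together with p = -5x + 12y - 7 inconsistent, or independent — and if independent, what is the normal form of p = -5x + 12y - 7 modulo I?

First compute the reduced Gröbner basis of I by Buchberger's algorithm.
f_1 = -5xy + ½x - 3y + 15/2, LT = xy.
f_2 = -8xy + 8x, LT = xy.

S(f_1,f_2): lcm = xy. S = 9/10x + ⅗y - 3/2.
  leading term x: no divisor's leading term divides it; move 9/10x to the remainder.
  leading term y: no divisor's leading term divides it; move ⅗y to the remainder.
  leading term 1: no divisor's leading term divides it; move -3/2 to the remainder.
  remainder 9/10x + ⅗y - 3/2 ≠ 0; add h_3 = 9/10x + ⅗y - 3/2 to the basis.

S(f_1,h_3): lcm = xy. S = -1/10x - ⅔y² + 34/15y - 3/2.
  leading term x: subtract (-1/9)·h_3 from -1/10x - ⅔y² + 34/15y - 3/2 → -⅔y² + 7/3y - 5/3
  leading term y²: no divisor's leading term divides it; move -⅔y² to the remainder.
  leading term y: no divisor's leading term divides it; move 7/3y to the remainder.
  leading term 1: no divisor's leading term divides it; move -5/3 to the remainder.
  remainder -⅔y² + 7/3y - 5/3 ≠ 0; add h_4 = -⅔y² + 7/3y - 5/3 to the basis.

The other S-polynomials (S(f_2,h_3), S(f_1,h_4), S(f_2,h_4), S(h_3,h_4)) all reduce to 0 modulo the current basis, so we have a Gröbner basis.
Inter-reduce: drop elements whose leading term is divisible by another's, tail-reduce, and make monic.
Reduced Gröbner basis: {x + ⅔y - 5/3, y² - 7/2y + 5/2}.
Label its elements g_1 = x + ⅔y - 5/3, g_2 = y² - 7/2y + 5/2.

Reduce p = -5x + 12y - 7 modulo G:
  leading term x: subtract (-5)·g_1 from -5x + 12y - 7 → 46/3y - 46/3
  leading term y: no divisor's leading term divides it; move 46/3y to the remainder.
  leading term 1: no divisor's leading term divides it; move -46/3 to the remainder.
  normal form = 46/3y - 46/3.
The normal form is nonzero, so p ∉ I. Since p minus its normal form lies in I, I + (p) = I + (r) where r = 46/3y - 46/3; decide whether this ideal is the whole ring.
Run Buchberger on G together with r (pairs among the g_i already reduce to 0 since G is a Gröbner basis):
g_1 = x + ⅔y - 5/3, LT = x.
g_2 = y² - 7/2y + 5/2, LT = y².
r = 46/3y - 46/3, LT = y.

The S-polynomials (S(g_1,g_2), S(g_1,r), S(g_2,r)) all reduce to 0 modulo the current basis, so we have a Gröbner basis.
Inter-reduce: drop elements whose leading term is divisible by another's, tail-reduce, and make monic.
Reduced Gröbner basis: {x - 1, y - 1}.
The reduced Gröbner basis of I + (p) is {x - 1, y - 1} ≠ {1}, a proper ideal, so the enlarged system stays consistent: p is independent of I, with normal form 46/3y - 46/3.

-5x + 12y - 7 is independent of I; its normal form modulo I is 46/3y - 46/3.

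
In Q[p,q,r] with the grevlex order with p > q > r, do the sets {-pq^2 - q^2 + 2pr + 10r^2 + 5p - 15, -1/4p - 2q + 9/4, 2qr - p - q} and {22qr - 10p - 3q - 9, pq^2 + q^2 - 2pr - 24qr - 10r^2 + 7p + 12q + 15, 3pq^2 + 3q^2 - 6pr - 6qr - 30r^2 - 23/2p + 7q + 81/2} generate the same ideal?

Two ideals are equal iff their reduced Gröbner bases coincide (the reduced basis is unique for a fixed ordering).
Buchberger on the first generating set:
f_1 = -pq^2 - q^2 + 2pr + 10r^2 + 5p - 15, LT = pq^2.
f_2 = -1/4p - 2q + 9/4, LT = p.
f_3 = 2qr - p - q, LT = qr.

S(f_1,f_2): lcm = pq^2. S = -8q^3 + 10q^2 - 2pr - 10r^2 - 5p + 15.
  reduce S modulo (f_1, f_2, f_3):
  remainder -8q^3 + 10q^2 - 10r^2 - 16q - 18r + 42 ≠ 0; add g_4 = -8q^3 + 10q^2 - 10r^2 - 16q - 18r + 42 to the basis.

S(f_1,f_3): lcm = pq^2r. S = 1/2p^2q + 1/2pq^2 + q^2r - 2pr^2 - 10r^3 - 5pr + 15r.
  reduce S modulo (f_1, f_2, f_3, g_4):
  remainder -10r^3 - 36q^2 - 53r^2 + 45q - 21r + 75 ≠ 0; add g_5 = -10r^3 - 36q^2 - 53r^2 + 45q - 21r + 75 to the basis.

The other S-polynomials (S(f_2,f_3), S(f_1,g_4), S(f_2,g_4), S(f_3,g_4), S(f_1,g_5), S(f_2,g_5), S(f_3,g_5), S(g_4,g_5)) all reduce to 0 modulo the current basis, so we have a Gröbner basis.
Inter-reduce: drop elements whose leading term is divisible by another's, tail-reduce, and make monic.
Reduced Gröbner basis: {q^3 - 5/4q^2 + 5/4r^2 + 2q + 9/4r - 21/4, r^3 + 18/5q^2 + 53/10r^2 - 9/2q + 21/10r - 15/2, qr + 7/2q - 9/2, p + 8q - 9}.

Buchberger on the second generating set:
h_1 = 22qr - 10p - 3q - 9, LT = qr.
h_2 = pq^2 + q^2 - 2pr - 24qr - 10r^2 + 7p + 12q + 15, LT = pq^2.
h_3 = 3pq^2 + 3q^2 - 6pr - 6qr - 30r^2 - 23/2p + 7q + 81/2, LT = pq^2.

S(h_1,h_2): lcm = pq^2r. S = -5/11p^2q - 3/22pq^2 - q^2r + 2pr^2 + 24qr^2 + 10r^3 - 9/22pq - 7pr - 12qr - 15r.
  reduce S modulo (h_1, h_2, h_3):
  remainder -5/11p^2q + 2pr^2 + 10r^3 - 19/22pq + 40/11pr - 15/11r^2 - 9/2p - 9/22q - 57/11r - 63/22 ≠ 0; add k_4 = -5/11p^2q + 2pr^2 + 10r^3 - 19/22pq + 40/11pr - 15/11r^2 - 9/2p - 9/22q - 57/11r - 63/22 to the basis.

S(h_1,h_3): lcm = pq^2r. S = -5/11p^2q - 3/22pq^2 - q^2r + 2pr^2 + 2qr^2 + 10r^3 - 9/22pq + 23/6pr - 7/3qr - 27/2r.
  reduce S modulo (h_1, h_2, h_3, k_4):
  remainder 5/6pr + 100/33p + 10/11q - 15/2r + 30/11 ≠ 0; add k_5 = 5/6pr + 100/33p + 10/11q - 15/2r + 30/11 to the basis.

S(h_2,h_3): lcm = pq^2. S = -22qr + 65/6p + 29/3q + 3/2.
  reduce S modulo (h_1, h_2, h_3, k_4, k_5):
  remainder 5/6p + 20/3q - 15/2 ≠ 0; add k_6 = 5/6p + 20/3q - 15/2 to the basis.

S(h_1,k_4): lcm = p^2qr. S = 22/5pr^3 + 22r^4 - 5/11p^3 - 3/22p^2q - 19/10pqr + 8pr^2 - 3r^3 - 9/22p^2 - 99/10pr - 9/10qr - 57/5r^2 - 63/10r.
  reduce S modulo (h_1, h_2, h_3, k_4, k_5, k_6):
  remainder 22r^4 + 568/5r^3 - 288q^2 + 303/10r^2 + 3582/5q - 1713/10r - 423 ≠ 0; add k_7 = 22r^4 + 568/5r^3 - 288q^2 + 303/10r^2 + 3582/5q - 1713/10r - 423 to the basis.

S(h_2,k_5): lcm = pq^2r. S = -40/11pq^2 - 12/11q^3 + 10q^2r - 2pr^2 - 24qr^2 - 10r^3 - 36/11q^2 + 7pr + 12qr + 15r.
  reduce S modulo (h_1, h_2, h_3, k_4, k_5, k_6, k_7):
  remainder -12/11q^3 - 10r^3 - 381/11q^2 - 598/11r^2 + 471/11q - 258/11r + 888/11 ≠ 0; add k_8 = -12/11q^3 - 10r^3 - 381/11q^2 - 598/11r^2 + 471/11q - 258/11r + 888/11 to the basis.

S(k_4,k_5): lcm = p^2qr. S = -22/5pr^3 - 22r^4 - 40/11p^2q - 12/11pq^2 + 109/10pqr - 8pr^2 + 3r^3 - 36/11pq + 99/10pr + 9/10qr + 57/5r^2 + 63/10r.
  reduce S modulo (h_1, h_2, h_3, k_4, k_5, k_6, k_7, k_8):
  remainder -3r^3 - 54/5q^2 - 159/10r^2 + 27/2q - 63/10r + 45/2 ≠ 0; add k_9 = -3r^3 - 54/5q^2 - 159/10r^2 + 27/2q - 63/10r + 45/2 to the basis.

The other S-polynomials (S(h_2,k_4), S(h_3,k_4), S(h_1,k_5), S(h_3,k_5), S(h_1,k_6), S(h_2,k_6), S(h_3,k_6), S(k_4,k_6), S(k_5,k_6), S(h_1,k_7), S(h_2,k_7), S(h_3,k_7), S(k_4,k_7), S(k_5,k_7), S(k_6,k_7), S(h_1,k_8), S(h_2,k_8), S(h_3,k_8), S(k_4,k_8), S(k_5,k_8), S(k_6,k_8), S(k_7,k_8), S(h_1,k_9), S(h_2,k_9), S(h_3,k_9), S(k_4,k_9), S(k_5,k_9), S(k_6,k_9), S(k_7,k_9), S(k_8,k_9)) all reduce to 0 modulo the current basis, so we have a Gröbner basis.
Inter-reduce: drop elements whose leading term is divisible by another's, tail-reduce, and make monic.
Reduced Gröbner basis: {q^3 - 5/4q^2 + 5/4r^2 + 2q + 9/4r - 21/4, r^3 + 18/5q^2 + 53/10r^2 - 9/2q + 21/10r - 15/2, qr + 7/2q - 9/2, p + 8q - 9}.

These coincide, so the ideals are equal.

Yes, the ideals are equal.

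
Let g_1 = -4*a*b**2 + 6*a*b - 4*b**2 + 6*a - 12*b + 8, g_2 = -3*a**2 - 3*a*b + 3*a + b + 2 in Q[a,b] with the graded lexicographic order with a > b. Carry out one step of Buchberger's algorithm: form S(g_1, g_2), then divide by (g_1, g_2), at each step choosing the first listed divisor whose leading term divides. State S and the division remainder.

lcm(LM(g_1), LM(g_2)) = a**2*b**2.
S = (lcm/LT(g_1))·g_1 − (lcm/LT(g_2))·g_2 = -a*b**3 - 3/2*a**2*b + 2*a*b**2 + 1/3*b**3 - 3/2*a**2 + 3*a*b + 2/3*b**2 - 2*a.
Reduce S modulo (g_1, g_2) in that order:
  leading term a*b**3: subtract (1/4*b)·g_1 from -a*b**3 - 3/2*a**2*b + 2*a*b**2 + 1/3*b**3 - 3/2*a**2 + 3*a*b + 2/3*b**2 - 2*a → -3/2*a**2*b + 1/2*a*b**2 + 4/3*b**3 - 3/2*a**2 + 3/2*a*b + 11/3*b**2 - 2*a - 2*b
  leading term a**2*b: subtract (1/2*b)·g_2 from -3/2*a**2*b + 1/2*a*b**2 + 4/3*b**3 - 3/2*a**2 + 3/2*a*b + 11/3*b**2 - 2*a - 2*b → 2*a*b**2 + 4/3*b**3 - 3/2*a**2 + 19/6*b**2 - 2*a - 3*b
  leading term a*b**2: subtract (-1/2)·g_1 from 2*a*b**2 + 4/3*b**3 - 3/2*a**2 + 19/6*b**2 - 2*a - 3*b → 4/3*b**3 - 3/2*a**2 + 3*a*b + 7/6*b**2 + a - 9*b + 4
  leading term b**3: no divisor's leading term divides it; move 4/3*b**3 to the remainder.
  leading term a**2: subtract (1/2)·g_2 from -3/2*a**2 + 3*a*b + 7/6*b**2 + a - 9*b + 4 → 9/2*a*b + 7/6*b**2 - 1/2*a - 19/2*b + 3
  leading term a*b: no divisor's leading term divides it; move 9/2*a*b to the remainder.
  leading term b**2: no divisor's leading term divides it; move 7/6*b**2 to the remainder.
  leading term a: no divisor's leading term divides it; move -1/2*a to the remainder.
  leading term b: no divisor's leading term divides it; move -19/2*b to the remainder.
  leading term 1: no divisor's leading term divides it; move 3 to the remainder.
The remainder 4/3*b**3 + 9/2*a*b + 7/6*b**2 - 1/2*a - 19/2*b + 3 is nonzero, so it would be added as the next basis element.

S(g_1, g_2) = -a*b**3 - 3/2*a**2*b + 2*a*b**2 + 1/3*b**3 - 3/2*a**2 + 3*a*b + 2/3*b**2 - 2*a; remainder on division = 4/3*b**3 + 9/2*a*b + 7/6*b**2 - 1/2*a - 19/2*b + 3.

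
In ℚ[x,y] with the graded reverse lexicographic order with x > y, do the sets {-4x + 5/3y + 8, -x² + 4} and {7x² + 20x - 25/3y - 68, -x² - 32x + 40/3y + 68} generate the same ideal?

Yes, the ideals are equal.

Two ideals are equal iff their reduced Gröbner bases coincide (the reduced basis is unique for a fixed ordering).
Buchberger on the first generating set:
f_1 = -4x + 5/3y + 8, LT = x.
f_2 = -x² + 4, LT = x².

S(f_1,f_2): lcm = x². S = -5/12xy - 2x + 4.
  leading term xy: subtract (5/48y)·f_1 from -5/12xy - 2x + 4 → -25/144y² - 2x - ⅚y + 4
  leading term y²: no divisor's leading term divides it; move -25/144y² to the remainder.
  leading term x: subtract (½)·f_1 from -2x - ⅚y + 4 → -5/3y
  leading term y: no divisor's leading term divides it; move -5/3y to the remainder.
  remainder -25/144y² - 5/3y ≠ 0; add g_3 = -25/144y² - 5/3y to the basis.

The other S-polynomials (S(f_1,g_3), S(f_2,g_3)) all reduce to 0 modulo the current basis, so we have a Gröbner basis.
Inter-reduce: drop elements whose leading term is divisible by another's, tail-reduce, and make monic.
Reduced Gröbner basis: {y² + 48/5y, x - 5/12y - 2}.

Buchberger on the second generating set:
h_1 = 7x² + 20x - 25/3y - 68, LT = x².
h_2 = -x² - 32x + 40/3y + 68, LT = x².

S(h_1,h_2): lcm = x². S = -204/7x + 85/7y + 408/7.
  leading term x: no divisor's leading term divides it; move -204/7x to the remainder.
  leading term y: no divisor's leading term divides it; move 85/7y to the remainder.
  leading term 1: no divisor's leading term divides it; move 408/7 to the remainder.
  remainder -204/7x + 85/7y + 408/7 ≠ 0; add k_3 = -204/7x + 85/7y + 408/7 to the basis.

S(h_1,k_3): lcm = x². S = 5/12xy + 34/7x - 25/21y - 68/7.
  leading term xy: subtract (-35/2448y)·k_3 from 5/12xy + 34/7x - 25/21y - 68/7 → 25/144y² + 34/7x - 5/14y - 68/7
  leading term y²: no divisor's leading term divides it; move 25/144y² to the remainder.
  leading term x: subtract (-⅙)·k_3 from 34/7x - 5/14y - 68/7 → 5/3y
  leading term y: no divisor's leading term divides it; move 5/3y to the remainder.
  remainder 25/144y² + 5/3y ≠ 0; add k_4 = 25/144y² + 5/3y to the basis.

The other S-polynomials (S(h_2,k_3), S(h_1,k_4), S(h_2,k_4), S(k_3,k_4)) all reduce to 0 modulo the current basis, so we have a Gröbner basis.
Inter-reduce: drop elements whose leading term is divisible by another's, tail-reduce, and make monic.
Reduced Gröbner basis: {y² + 48/5y, x - 5/12y - 2}.

Same reduced basis, so the two generating sets span the same ideal.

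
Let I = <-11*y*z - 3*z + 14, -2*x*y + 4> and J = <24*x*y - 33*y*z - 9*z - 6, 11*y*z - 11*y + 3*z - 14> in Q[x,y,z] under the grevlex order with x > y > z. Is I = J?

Since reduced Gröbner bases are canonical representatives of ideals under a given ordering, it suffices to compute and compare them.
Buchberger on the first generating set:
f_1 = -11*y*z - 3*z + 14, LT = y*z.
f_2 = -2*x*y + 4, LT = x*y.

S(f_1,f_2): lcm = x*y*z. S = 3/11*x*z - 14/11*x + 2*z.
  leading term x*z: no divisor's leading term divides it; move 3/11*x*z to the remainder.
  leading term x: no divisor's leading term divides it; move -14/11*x to the remainder.
  leading term z: no divisor's leading term divides it; move 2*z to the remainder.
  remainder 3/11*x*z - 14/11*x + 2*z ≠ 0; add g_3 = 3/11*x*z - 14/11*x + 2*z to the basis.

The other S-polynomials (S(f_1,g_3), S(f_2,g_3)) all reduce to 0 modulo the current basis, so we have a Gröbner basis.
Inter-reduce: drop elements whose leading term is divisible by another's, tail-reduce, and make monic.
Reduced Gröbner basis: {x*y - 2, x*z - 14/3*x + 22/3*z, y*z + 3/11*z - 14/11}.

Buchberger on the second generating set:
h_1 = 24*x*y - 33*y*z - 9*z - 6, LT = x*y.
h_2 = 11*y*z - 11*y + 3*z - 14, LT = y*z.

S(h_1,h_2): lcm = x*y*z. S = -11/8*y*z**2 + x*y - 3/11*x*z - 3/8*z**2 + 14/11*x - 1/4*z.
  leading term y*z**2: subtract (-1/8*z)·h_2 from -11/8*y*z**2 + x*y - 3/11*x*z - 3/8*z**2 + 14/11*x - 1/4*z → x*y - 3/11*x*z - 11/8*y*z + 14/11*x - 2*z
  leading term x*y: subtract (1/24)·h_1 from x*y - 3/11*x*z - 11/8*y*z + 14/11*x - 2*z → -3/11*x*z + 14/11*x - 13/8*z + 1/4
  leading term x*z: no divisor's leading term divides it; move -3/11*x*z to the remainder.
  leading term x: no divisor's leading term divides it; move 14/11*x to the remainder.
  leading term z: no divisor's leading term divides it; move -13/8*z to the remainder.
  leading term 1: no divisor's leading term divides it; move 1/4 to the remainder.
  remainder -3/11*x*z + 14/11*x - 13/8*z + 1/4 ≠ 0; add k_3 = -3/11*x*z + 14/11*x - 13/8*z + 1/4 to the basis.

The other S-polynomials (S(h_1,k_3), S(h_2,k_3)) all reduce to 0 modulo the current basis, so we have a Gröbner basis.
Inter-reduce: drop elements whose leading term is divisible by another's, tail-reduce, and make monic.
Reduced Gröbner basis: {x*y - 11/8*y - 2, x*z - 14/3*x + 143/24*z - 11/12, y*z - y + 3/11*z - 14/11}.

Since the reduced bases disagree, the two ideals are not the same.

No, the ideals differ.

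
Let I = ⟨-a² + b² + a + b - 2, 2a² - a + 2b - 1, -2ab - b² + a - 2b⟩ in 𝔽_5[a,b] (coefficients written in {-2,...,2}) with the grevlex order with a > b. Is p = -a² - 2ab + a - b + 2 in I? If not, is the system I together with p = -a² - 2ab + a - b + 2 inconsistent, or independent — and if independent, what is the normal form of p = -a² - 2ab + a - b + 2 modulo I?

Adjoining -a² - 2ab + a - b + 2 makes the ideal the whole ring: the system is inconsistent.

First compute the reduced Gröbner basis of I by Buchberger's algorithm.
f_1 = -a² + b² + a + b - 2, LT = a².
f_2 = 2a² - a + 2b - 1, LT = a².
f_3 = -2ab - b² + a - 2b, LT = ab.

S(f_1,f_2): lcm = a². S = -b² + 2a - 2b.
  leading term b²: no divisor's leading term divides it; move -b² to the remainder.
  leading term a: no divisor's leading term divides it; move 2a to the remainder.
  leading term b: no divisor's leading term divides it; move -2b to the remainder.
  remainder -b² + 2a - 2b ≠ 0; add h_4 = -b² + 2a - 2b to the basis.

S(f_1,f_3): lcm = a²b. S = 2ab² - b³ - 2a² - 2ab - b² + 2b.
  leading term ab²: subtract (-b)·f_3 from 2ab² - b³ - 2a² - 2ab - b² + 2b → -2b³ - 2a² - ab + 2b² + 2b
  leading term b³: subtract (2b)·h_4 from -2b³ - 2a² - ab + 2b² + 2b → -2a² + b² + 2b
  leading term a²: subtract (2)·f_1 from -2a² + b² + 2b → -b² - 2a - 1
  leading term b²: subtract (1)·h_4 from -b² - 2a - 1 → a + 2b - 1
  leading term a: no divisor's leading term divides it; move a to the remainder.
  leading term b: no divisor's leading term divides it; move 2b to the remainder.
  leading term 1: no divisor's leading term divides it; move -1 to the remainder.
  remainder a + 2b - 1 ≠ 0; add h_5 = a + 2b - 1 to the basis.

S(f_3,h_4): lcm = ab². S = -2b³ + 2a² + b².
  leading term b³: subtract (2b)·h_4 from -2b³ + 2a² + b² → 2a² + ab
  leading term a²: subtract (-2)·f_1 from 2a² + ab → ab + 2b² + 2a + 2b + 1
  leading term ab: subtract (2)·f_3 from ab + 2b² + 2a + 2b + 1 → -b² + b + 1
  leading term b²: subtract (1)·h_4 from -b² + b + 1 → -2a - 2b + 1
  leading term a: subtract (-2)·h_5 from -2a - 2b + 1 → 2b - 1
  leading term b: no divisor's leading term divides it; move 2b to the remainder.
  leading term 1: no divisor's leading term divides it; move -1 to the remainder.
  remainder 2b - 1 ≠ 0; add h_6 = 2b - 1 to the basis.

The other S-polynomials (S(f_2,f_3), S(f_1,h_4), S(f_2,h_4), S(f_1,h_5), S(f_2,h_5), S(f_3,h_5), S(h_4,h_5), S(f_1,h_6), S(f_2,h_6), S(f_3,h_6), S(h_4,h_6), S(h_5,h_6)) all reduce to 0 modulo the current basis, so we have a Gröbner basis.
Inter-reduce: drop elements whose leading term is divisible by another's, tail-reduce, and make monic.
Reduced Gröbner basis: {a, b + 2}.
Label its elements g_1 = a, g_2 = b + 2.

Reduce p = -a² - 2ab + a - b + 2 modulo G:
  leading term a²: subtract (-a)·g_1 from -a² - 2ab + a - b + 2 → -2ab + a - b + 2
  leading term ab: subtract (-2b)·g_1 from -2ab + a - b + 2 → a - b + 2
  leading term a: subtract (1)·g_1 from a - b + 2 → -b + 2
  leading term b: subtract (-1)·g_2 from -b + 2 → -1
  leading term 1: no divisor's leading term divides it; move -1 to the remainder.
  normal form = -1.
The normal form is nonzero, so p ∉ I. Since p minus its normal form lies in I, I + (p) = I + (r) where r = -1; decide whether this ideal is the whole ring.
Here r = -1 is a nonzero constant, hence a unit: 1 ∈ I + (p), the Gröbner basis of I + (p) is {1}, and the enlarged system has no common solution — adjoining p is inconsistent.

Ideal membership is decidable via reduction modulo a Gröbner basis.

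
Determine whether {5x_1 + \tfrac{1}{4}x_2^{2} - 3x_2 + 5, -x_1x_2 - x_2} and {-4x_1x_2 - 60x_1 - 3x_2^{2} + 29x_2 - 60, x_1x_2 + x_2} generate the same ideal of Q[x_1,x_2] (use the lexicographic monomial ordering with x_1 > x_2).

Since reduced Gröbner bases are canonical representatives of ideals under a given ordering, it suffices to compute and compare them.
Buchberger on the first generating set:
f_1 = 5x_1 + \tfrac{1}{4}x_2^{2} - 3x_2 + 5, LT = x_1.
f_2 = -x_1x_2 - x_2, LT = x_1x_2.

S(f_1,f_2): lcm = x_1x_2. S = \tfrac{1}{20}x_2^{3} - \tfrac{3}{5}x_2^{2}.
  leading term x_2^{3}: no divisor's leading term divides it; move \tfrac{1}{20}x_2^{3} to the remainder.
  leading term x_2^{2}: no divisor's leading term divides it; move -\tfrac{3}{5}x_2^{2} to the remainder.
  remainder \tfrac{1}{20}x_2^{3} - \tfrac{3}{5}x_2^{2} ≠ 0; add g_3 = \tfrac{1}{20}x_2^{3} - \tfrac{3}{5}x_2^{2} to the basis.

S(f_1,g_3): leading monomials are coprime, so the S-polynomial reduces to 0 (Buchberger's first criterion).
S(f_2,g_3): lcm = x_1x_2^{3}. S = 12x_1x_2^{2} + x_2^{3}.
  leading term x_1x_2^{2}: subtract (\tfrac{12}{5}x_2^{2})·f_1 from 12x_1x_2^{2} + x_2^{3} → -\tfrac{3}{5}x_2^{4} + \tfrac{41}{5}x_2^{3} - 12x_2^{2}
  leading term x_2^{4}: subtract (-12x_2)·g_3 from -\tfrac{3}{5}x_2^{4} + \tfrac{41}{5}x_2^{3} - 12x_2^{2} → x_2^{3} - 12x_2^{2}
  leading term x_2^{3}: subtract (20)·g_3 from x_2^{3} - 12x_2^{2} → 0
  remainder 0.

Every S-polynomial of the final basis reduces to 0, so we have a Gröbner basis.
Inter-reduce: drop elements whose leading term is divisible by another's, tail-reduce, and make monic.
Reduced Gröbner basis: {x_1 + \tfrac{1}{20}x_2^{2} - \tfrac{3}{5}x_2 + 1, x_2^{3} - 12x_2^{2}}.

Buchberger on the second generating set:
h_1 = -4x_1x_2 - 60x_1 - 3x_2^{2} + 29x_2 - 60, LT = x_1x_2.
h_2 = x_1x_2 + x_2, LT = x_1x_2.

S(h_1,h_2): lcm = x_1x_2. S = 15x_1 + \tfrac{3}{4}x_2^{2} - \tfrac{33}{4}x_2 + 15.
  leading term x_1: no divisor's leading term divides it; move 15x_1 to the remainder.
  leading term x_2^{2}: no divisor's leading term divides it; move \tfrac{3}{4}x_2^{2} to the remainder.
  leading term x_2: no divisor's leading term divides it; move -\tfrac{33}{4}x_2 to the remainder.
  leading term 1: no divisor's leading term divides it; move 15 to the remainder.
  remainder 15x_1 + \tfrac{3}{4}x_2^{2} - \tfrac{33}{4}x_2 + 15 ≠ 0; add k_3 = 15x_1 + \tfrac{3}{4}x_2^{2} - \tfrac{33}{4}x_2 + 15 to the basis.

S(h_1,k_3): lcm = x_1x_2. S = 15x_1 - \tfrac{1}{20}x_2^{3} + \tfrac{13}{10}x_2^{2} - \tfrac{33}{4}x_2 + 15.
  leading term x_1: subtract (1)·k_3 from 15x_1 - \tfrac{1}{20}x_2^{3} + \tfrac{13}{10}x_2^{2} - \tfrac{33}{4}x_2 + 15 → -\tfrac{1}{20}x_2^{3} + \tfrac{11}{20}x_2^{2}
  leading term x_2^{3}: no divisor's leading term divides it; move -\tfrac{1}{20}x_2^{3} to the remainder.
  leading term x_2^{2}: no divisor's leading term divides it; move \tfrac{11}{20}x_2^{2} to the remainder.
  remainder -\tfrac{1}{20}x_2^{3} + \tfrac{11}{20}x_2^{2} ≠ 0; add k_4 = -\tfrac{1}{20}x_2^{3} + \tfrac{11}{20}x_2^{2} to the basis.

S(h_2,k_3): lcm = x_1x_2. S = -\tfrac{1}{20}x_2^{3} + \tfrac{11}{20}x_2^{2}.
  leading term x_2^{3}: subtract (1)·k_4 from -\tfrac{1}{20}x_2^{3} + \tfrac{11}{20}x_2^{2} → 0
  remainder 0.

S(h_1,k_4): lcm = x_1x_2^{3}. S = 26x_1x_2^{2} + \tfrac{3}{4}x_2^{4} - \tfrac{29}{4}x_2^{3} + 15x_2^{2}.
  leading term x_1x_2^{2}: subtract (-\tfrac{13}{2}x_2)·h_1 from 26x_1x_2^{2} + \tfrac{3}{4}x_2^{4} - \tfrac{29}{4}x_2^{3} + 15x_2^{2} → -390x_1x_2 + \tfrac{3}{4}x_2^{4} - \tfrac{107}{4}x_2^{3} + \tfrac{407}{2}x_2^{2} - 390x_2
  leading term x_1x_2: subtract (\tfrac{195}{2})·h_1 from -390x_1x_2 + \tfrac{3}{4}x_2^{4} - \tfrac{107}{4}x_2^{3} + \tfrac{407}{2}x_2^{2} - 390x_2 → 5850x_1 + \tfrac{3}{4}x_2^{4} - \tfrac{107}{4}x_2^{3} + 496x_2^{2} - \tfrac{6435}{2}x_2 + 5850
  leading term x_1: subtract (390)·k_3 from 5850x_1 + \tfrac{3}{4}x_2^{4} - \tfrac{107}{4}x_2^{3} + 496x_2^{2} - \tfrac{6435}{2}x_2 + 5850 → \tfrac{3}{4}x_2^{4} - \tfrac{107}{4}x_2^{3} + \tfrac{407}{2}x_2^{2}
  leading term x_2^{4}: subtract (-15x_2)·k_4 from \tfrac{3}{4}x_2^{4} - \tfrac{107}{4}x_2^{3} + \tfrac{407}{2}x_2^{2} → -\tfrac{37}{2}x_2^{3} + \tfrac{407}{2}x_2^{2}
  leading term x_2^{3}: subtract (370)·k_4 from -\tfrac{37}{2}x_2^{3} + \tfrac{407}{2}x_2^{2} → 0
  remainder 0.

S(h_2,k_4): lcm = x_1x_2^{3}. S = 11x_1x_2^{2} + x_2^{3}.
  leading term x_1x_2^{2}: subtract (-\tfrac{11}{4}x_2)·h_1 from 11x_1x_2^{2} + x_2^{3} → -165x_1x_2 - \tfrac{29}{4}x_2^{3} + \tfrac{319}{4}x_2^{2} - 165x_2
  leading term x_1x_2: subtract (\tfrac{165}{4})·h_1 from -165x_1x_2 - \tfrac{29}{4}x_2^{3} + \tfrac{319}{4}x_2^{2} - 165x_2 → 2475x_1 - \tfrac{29}{4}x_2^{3} + \tfrac{407}{2}x_2^{2} - \tfrac{5445}{4}x_2 + 2475
  leading term x_1: subtract (165)·k_3 from 2475x_1 - \tfrac{29}{4}x_2^{3} + \tfrac{407}{2}x_2^{2} - \tfrac{5445}{4}x_2 + 2475 → -\tfrac{29}{4}x_2^{3} + \tfrac{319}{4}x_2^{2}
  leading term x_2^{3}: subtract (145)·k_4 from -\tfrac{29}{4}x_2^{3} + \tfrac{319}{4}x_2^{2} → 0
  remainder 0.

S(k_3,k_4): leading monomials are coprime, so the S-polynomial reduces to 0 (Buchberger's first criterion).
Every S-polynomial of the final basis reduces to 0, so we have a Gröbner basis.
Inter-reduce: drop elements whose leading term is divisible by another's, tail-reduce, and make monic.
Reduced Gröbner basis: {x_1 + \tfrac{1}{20}x_2^{2} - \tfrac{11}{20}x_2 + 1, x_2^{3} - 11x_2^{2}}.

The bases are distinct; the ideals are different.

No, the ideals differ.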